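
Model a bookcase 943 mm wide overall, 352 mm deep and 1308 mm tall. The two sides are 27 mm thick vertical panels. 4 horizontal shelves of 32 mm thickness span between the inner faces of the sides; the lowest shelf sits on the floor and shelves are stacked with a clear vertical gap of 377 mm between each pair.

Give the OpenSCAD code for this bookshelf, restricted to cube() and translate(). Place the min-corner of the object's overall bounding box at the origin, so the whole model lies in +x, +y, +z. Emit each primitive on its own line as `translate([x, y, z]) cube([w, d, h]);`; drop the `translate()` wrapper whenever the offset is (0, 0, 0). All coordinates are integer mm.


cube([27, 352, 1308]);
translate([916, 0, 0]) cube([27, 352, 1308]);
translate([27, 0, 0]) cube([889, 352, 32]);
translate([27, 0, 409]) cube([889, 352, 32]);
translate([27, 0, 818]) cube([889, 352, 32]);
translate([27, 0, 1227]) cube([889, 352, 32]);


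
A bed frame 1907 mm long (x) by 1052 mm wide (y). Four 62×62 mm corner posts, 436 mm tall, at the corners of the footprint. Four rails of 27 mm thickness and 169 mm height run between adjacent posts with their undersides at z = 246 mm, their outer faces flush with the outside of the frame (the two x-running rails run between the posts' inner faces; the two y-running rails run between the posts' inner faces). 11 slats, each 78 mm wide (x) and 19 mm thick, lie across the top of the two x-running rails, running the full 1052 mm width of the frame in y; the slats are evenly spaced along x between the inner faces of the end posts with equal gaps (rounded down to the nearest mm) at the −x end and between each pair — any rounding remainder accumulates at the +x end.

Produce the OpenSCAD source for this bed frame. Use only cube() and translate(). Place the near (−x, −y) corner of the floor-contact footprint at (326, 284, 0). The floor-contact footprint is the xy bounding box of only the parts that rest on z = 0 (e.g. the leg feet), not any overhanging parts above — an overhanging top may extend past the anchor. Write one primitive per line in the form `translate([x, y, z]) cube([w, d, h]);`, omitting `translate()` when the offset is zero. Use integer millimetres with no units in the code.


translate([326, 284, 0]) cube([62, 62, 436]);
translate([326, 1274, 0]) cube([62, 62, 436]);
translate([2171, 284, 0]) cube([62, 62, 436]);
translate([2171, 1274, 0]) cube([62, 62, 436]);
translate([388, 284, 246]) cube([1783, 27, 169]);
translate([388, 1309, 246]) cube([1783, 27, 169]);
translate([326, 346, 246]) cube([27, 928, 169]);
translate([2206, 346, 246]) cube([27, 928, 169]);
translate([465, 284, 415]) cube([78, 1052, 19]);
translate([620, 284, 415]) cube([78, 1052, 19]);
translate([775, 284, 415]) cube([78, 1052, 19]);
translate([930, 284, 415]) cube([78, 1052, 19]);
translate([1085, 284, 415]) cube([78, 1052, 19]);
translate([1240, 284, 415]) cube([78, 1052, 19]);
translate([1395, 284, 415]) cube([78, 1052, 19]);
translate([1550, 284, 415]) cube([78, 1052, 19]);
translate([1705, 284, 415]) cube([78, 1052, 19]);
translate([1860, 284, 415]) cube([78, 1052, 19]);
translate([2015, 284, 415]) cube([78, 1052, 19]);


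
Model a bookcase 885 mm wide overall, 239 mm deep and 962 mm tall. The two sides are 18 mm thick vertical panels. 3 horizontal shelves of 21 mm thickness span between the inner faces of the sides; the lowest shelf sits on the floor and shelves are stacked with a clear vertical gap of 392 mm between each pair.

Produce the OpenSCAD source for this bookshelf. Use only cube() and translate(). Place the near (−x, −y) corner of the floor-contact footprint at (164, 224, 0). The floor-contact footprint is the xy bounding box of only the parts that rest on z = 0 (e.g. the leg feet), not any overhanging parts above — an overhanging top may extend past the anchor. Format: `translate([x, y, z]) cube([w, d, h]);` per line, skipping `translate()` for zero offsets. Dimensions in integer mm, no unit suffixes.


translate([164, 224, 0]) cube([18, 239, 962]);
translate([1031, 224, 0]) cube([18, 239, 962]);
translate([182, 224, 0]) cube([849, 239, 21]);
translate([182, 224, 413]) cube([849, 239, 21]);
translate([182, 224, 826]) cube([849, 239, 21]);


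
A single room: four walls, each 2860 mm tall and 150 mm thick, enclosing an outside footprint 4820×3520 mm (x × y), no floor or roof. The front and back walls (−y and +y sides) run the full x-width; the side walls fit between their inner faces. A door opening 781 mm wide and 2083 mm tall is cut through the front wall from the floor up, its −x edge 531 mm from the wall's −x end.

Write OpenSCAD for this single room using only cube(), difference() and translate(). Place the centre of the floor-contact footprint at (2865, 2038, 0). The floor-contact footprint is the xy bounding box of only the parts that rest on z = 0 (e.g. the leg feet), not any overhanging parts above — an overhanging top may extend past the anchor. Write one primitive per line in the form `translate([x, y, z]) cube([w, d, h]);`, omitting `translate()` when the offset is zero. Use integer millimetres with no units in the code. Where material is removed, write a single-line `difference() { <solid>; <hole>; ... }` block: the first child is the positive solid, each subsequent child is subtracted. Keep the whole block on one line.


difference() { translate([455, 278, 0]) cube([4820, 150, 2860]); translate([986, 278, 0]) cube([781, 150, 2083]); }
translate([455, 3648, 0]) cube([4820, 150, 2860]);
translate([455, 428, 0]) cube([150, 3220, 2860]);
translate([5125, 428, 0]) cube([150, 3220, 2860]);


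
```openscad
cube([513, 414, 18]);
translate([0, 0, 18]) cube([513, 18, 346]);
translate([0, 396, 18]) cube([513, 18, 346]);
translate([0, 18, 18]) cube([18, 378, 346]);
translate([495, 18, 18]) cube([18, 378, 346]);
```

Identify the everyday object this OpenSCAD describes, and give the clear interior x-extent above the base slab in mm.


An open box. The internal width is 477 mm.

A 513×414 base slab with four walls standing on it — an open box. The base is 513 mm wide and the walls are 18 mm thick, so the internal width is 513 − 2 × 18 = 477 mm.


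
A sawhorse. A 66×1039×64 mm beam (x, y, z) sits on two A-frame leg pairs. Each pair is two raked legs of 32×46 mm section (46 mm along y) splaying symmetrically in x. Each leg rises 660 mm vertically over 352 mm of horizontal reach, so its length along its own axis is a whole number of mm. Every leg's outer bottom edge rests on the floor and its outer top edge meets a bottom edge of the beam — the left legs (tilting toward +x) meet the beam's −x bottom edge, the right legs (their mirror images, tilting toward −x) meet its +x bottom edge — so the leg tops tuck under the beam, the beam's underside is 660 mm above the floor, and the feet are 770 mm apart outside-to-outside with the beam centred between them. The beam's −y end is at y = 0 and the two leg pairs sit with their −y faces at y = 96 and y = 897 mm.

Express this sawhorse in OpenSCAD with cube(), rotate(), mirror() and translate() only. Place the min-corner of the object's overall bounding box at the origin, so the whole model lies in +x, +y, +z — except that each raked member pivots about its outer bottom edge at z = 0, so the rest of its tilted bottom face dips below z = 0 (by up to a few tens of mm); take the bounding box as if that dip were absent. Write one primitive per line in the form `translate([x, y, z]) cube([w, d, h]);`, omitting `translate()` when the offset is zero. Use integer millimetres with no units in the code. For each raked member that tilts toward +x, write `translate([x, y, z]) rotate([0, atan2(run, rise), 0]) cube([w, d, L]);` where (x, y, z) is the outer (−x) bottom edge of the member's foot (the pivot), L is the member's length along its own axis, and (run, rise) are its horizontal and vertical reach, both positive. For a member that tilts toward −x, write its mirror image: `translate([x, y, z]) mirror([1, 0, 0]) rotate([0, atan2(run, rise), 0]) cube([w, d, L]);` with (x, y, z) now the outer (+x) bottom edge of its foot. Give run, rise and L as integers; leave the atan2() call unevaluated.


translate([352, 0, 660]) cube([66, 1039, 64]);
translate([0, 96, 0]) rotate([0, atan2(352, 660), 0]) cube([32, 46, 748]);
translate([770, 96, 0]) mirror([1, 0, 0]) rotate([0, atan2(352, 660), 0]) cube([32, 46, 748]);
translate([0, 897, 0]) rotate([0, atan2(352, 660), 0]) cube([32, 46, 748]);
translate([770, 897, 0]) mirror([1, 0, 0]) rotate([0, atan2(352, 660), 0]) cube([32, 46, 748]);


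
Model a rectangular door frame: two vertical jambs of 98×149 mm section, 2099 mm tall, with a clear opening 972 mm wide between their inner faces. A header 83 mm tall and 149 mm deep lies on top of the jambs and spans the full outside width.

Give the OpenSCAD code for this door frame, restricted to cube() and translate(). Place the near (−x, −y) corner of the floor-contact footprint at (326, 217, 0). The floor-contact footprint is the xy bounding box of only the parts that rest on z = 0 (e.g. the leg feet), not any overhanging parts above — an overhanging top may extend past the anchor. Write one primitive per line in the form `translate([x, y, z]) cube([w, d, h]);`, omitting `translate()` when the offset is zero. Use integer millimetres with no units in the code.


translate([326, 217, 0]) cube([98, 149, 2099]);
translate([1396, 217, 0]) cube([98, 149, 2099]);
translate([326, 217, 2099]) cube([1168, 149, 83]);


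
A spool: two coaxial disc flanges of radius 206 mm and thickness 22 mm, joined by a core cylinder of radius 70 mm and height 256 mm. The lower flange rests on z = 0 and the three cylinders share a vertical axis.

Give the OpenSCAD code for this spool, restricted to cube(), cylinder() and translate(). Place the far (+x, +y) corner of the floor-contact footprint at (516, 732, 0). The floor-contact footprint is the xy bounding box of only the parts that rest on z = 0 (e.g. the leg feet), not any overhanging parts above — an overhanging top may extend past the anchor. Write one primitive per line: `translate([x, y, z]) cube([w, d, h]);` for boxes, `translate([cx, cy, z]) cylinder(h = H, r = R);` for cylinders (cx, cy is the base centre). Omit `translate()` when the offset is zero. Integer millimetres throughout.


translate([310, 526, 0]) cylinder(h = 22, r = 206);
translate([310, 526, 22]) cylinder(h = 256, r = 70);
translate([310, 526, 278]) cylinder(h = 22, r = 206);


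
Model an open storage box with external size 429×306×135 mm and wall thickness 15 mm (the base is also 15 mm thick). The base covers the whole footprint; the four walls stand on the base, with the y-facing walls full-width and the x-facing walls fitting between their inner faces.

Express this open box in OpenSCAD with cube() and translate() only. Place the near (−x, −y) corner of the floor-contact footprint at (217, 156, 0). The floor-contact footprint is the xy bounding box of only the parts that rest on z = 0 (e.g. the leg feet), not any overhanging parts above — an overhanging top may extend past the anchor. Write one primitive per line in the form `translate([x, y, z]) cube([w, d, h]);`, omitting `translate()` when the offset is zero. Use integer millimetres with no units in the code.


translate([217, 156, 0]) cube([429, 306, 15]);
translate([217, 156, 15]) cube([429, 15, 120]);
translate([217, 447, 15]) cube([429, 15, 120]);
translate([217, 171, 15]) cube([15, 276, 120]);
translate([631, 171, 15]) cube([15, 276, 120]);


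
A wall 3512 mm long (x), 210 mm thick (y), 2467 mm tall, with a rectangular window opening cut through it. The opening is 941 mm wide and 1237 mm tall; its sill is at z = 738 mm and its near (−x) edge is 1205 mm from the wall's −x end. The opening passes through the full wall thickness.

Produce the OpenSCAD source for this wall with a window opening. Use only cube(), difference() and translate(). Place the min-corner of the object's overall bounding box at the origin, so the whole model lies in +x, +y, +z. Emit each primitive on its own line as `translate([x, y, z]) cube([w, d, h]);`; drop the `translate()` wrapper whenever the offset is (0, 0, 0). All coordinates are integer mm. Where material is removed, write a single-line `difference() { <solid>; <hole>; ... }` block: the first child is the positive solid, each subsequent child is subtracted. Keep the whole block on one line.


difference() { cube([3512, 210, 2467]); translate([1205, 0, 738]) cube([941, 210, 1237]); }


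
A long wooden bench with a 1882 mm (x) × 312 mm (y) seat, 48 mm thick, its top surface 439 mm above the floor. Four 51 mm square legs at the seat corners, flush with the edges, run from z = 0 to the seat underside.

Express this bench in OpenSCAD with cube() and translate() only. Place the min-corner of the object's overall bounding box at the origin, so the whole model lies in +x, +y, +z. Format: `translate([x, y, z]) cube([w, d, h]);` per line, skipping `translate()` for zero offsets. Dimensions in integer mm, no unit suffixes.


translate([0, 0, 391]) cube([1882, 312, 48]);
cube([51, 51, 391]);
translate([0, 261, 0]) cube([51, 51, 391]);
translate([1831, 0, 0]) cube([51, 51, 391]);
translate([1831, 261, 0]) cube([51, 51, 391]);


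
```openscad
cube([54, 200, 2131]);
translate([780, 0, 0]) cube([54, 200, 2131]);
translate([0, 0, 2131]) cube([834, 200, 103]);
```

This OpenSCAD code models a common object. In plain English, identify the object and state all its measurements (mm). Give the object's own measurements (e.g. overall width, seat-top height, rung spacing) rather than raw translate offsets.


A door frame. The clear opening is 726 mm wide and 2131 mm high. Two 54 mm wide jambs, 200 mm deep, stand either side of the opening from the floor to the top of the opening. A 103 mm thick head sits across the top of both jambs, spanning the full outside width of the frame.


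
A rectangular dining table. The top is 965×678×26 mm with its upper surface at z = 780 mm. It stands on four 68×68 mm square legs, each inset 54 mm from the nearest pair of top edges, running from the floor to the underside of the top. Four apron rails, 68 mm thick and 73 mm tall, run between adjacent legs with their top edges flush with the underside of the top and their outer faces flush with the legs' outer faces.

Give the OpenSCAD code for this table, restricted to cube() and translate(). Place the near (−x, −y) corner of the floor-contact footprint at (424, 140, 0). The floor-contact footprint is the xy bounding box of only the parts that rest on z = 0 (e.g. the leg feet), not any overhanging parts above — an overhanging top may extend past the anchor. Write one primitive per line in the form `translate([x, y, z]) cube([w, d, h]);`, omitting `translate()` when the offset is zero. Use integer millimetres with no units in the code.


translate([370, 86, 754]) cube([965, 678, 26]);
translate([424, 140, 0]) cube([68, 68, 754]);
translate([1213, 140, 0]) cube([68, 68, 754]);
translate([424, 642, 0]) cube([68, 68, 754]);
translate([1213, 642, 0]) cube([68, 68, 754]);
translate([492, 140, 681]) cube([721, 68, 73]);
translate([492, 642, 681]) cube([721, 68, 73]);
translate([424, 208, 681]) cube([68, 434, 73]);
translate([1213, 208, 681]) cube([68, 434, 73]);


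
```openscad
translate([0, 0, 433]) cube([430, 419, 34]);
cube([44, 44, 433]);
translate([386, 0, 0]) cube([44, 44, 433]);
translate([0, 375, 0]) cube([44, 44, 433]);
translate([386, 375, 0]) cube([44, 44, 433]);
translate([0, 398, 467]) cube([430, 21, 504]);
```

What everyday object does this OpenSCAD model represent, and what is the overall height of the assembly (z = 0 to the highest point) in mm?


A chair. The overall height is 971 mm.

A slab on four corner posts with a tall panel at the back — a chair. The seat slab sits at z = 433 with thickness 34, and the 504 mm backrest starts at the seat top, so the overall height is 433 + 34 + 504 = 971 mm.


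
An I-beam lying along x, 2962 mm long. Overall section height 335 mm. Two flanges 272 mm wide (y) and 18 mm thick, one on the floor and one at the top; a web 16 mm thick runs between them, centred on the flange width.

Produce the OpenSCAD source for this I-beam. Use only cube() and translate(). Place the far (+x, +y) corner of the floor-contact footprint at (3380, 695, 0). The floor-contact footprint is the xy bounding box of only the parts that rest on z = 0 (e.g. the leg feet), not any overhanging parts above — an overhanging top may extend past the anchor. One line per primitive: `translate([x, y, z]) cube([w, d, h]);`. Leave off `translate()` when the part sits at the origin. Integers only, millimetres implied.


translate([418, 423, 0]) cube([2962, 272, 18]);
translate([418, 551, 18]) cube([2962, 16, 299]);
translate([418, 423, 317]) cube([2962, 272, 18]);


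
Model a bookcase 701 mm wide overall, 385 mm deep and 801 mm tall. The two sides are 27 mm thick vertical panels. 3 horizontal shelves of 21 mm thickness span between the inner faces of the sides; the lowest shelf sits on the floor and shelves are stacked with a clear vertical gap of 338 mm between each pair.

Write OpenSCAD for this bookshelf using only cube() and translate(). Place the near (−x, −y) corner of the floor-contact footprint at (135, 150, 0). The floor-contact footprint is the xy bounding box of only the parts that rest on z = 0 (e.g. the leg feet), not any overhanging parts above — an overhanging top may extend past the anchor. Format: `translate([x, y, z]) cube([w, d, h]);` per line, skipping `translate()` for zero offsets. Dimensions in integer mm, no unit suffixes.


translate([135, 150, 0]) cube([27, 385, 801]);
translate([809, 150, 0]) cube([27, 385, 801]);
translate([162, 150, 0]) cube([647, 385, 21]);
translate([162, 150, 359]) cube([647, 385, 21]);
translate([162, 150, 718]) cube([647, 385, 21]);


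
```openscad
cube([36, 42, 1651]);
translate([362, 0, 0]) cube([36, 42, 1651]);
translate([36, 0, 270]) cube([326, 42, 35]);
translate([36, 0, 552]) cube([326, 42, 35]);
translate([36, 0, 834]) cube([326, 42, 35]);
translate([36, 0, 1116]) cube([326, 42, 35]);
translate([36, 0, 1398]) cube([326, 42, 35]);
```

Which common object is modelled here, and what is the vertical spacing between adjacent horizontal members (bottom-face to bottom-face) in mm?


A ladder. The rung spacing is 282 mm.

Two tall 36×42 posts with 5 short bars between them — a ladder. Adjacent rungs sit at z = 270 and z = 552, so the spacing is 552 − 270 = 282 mm.


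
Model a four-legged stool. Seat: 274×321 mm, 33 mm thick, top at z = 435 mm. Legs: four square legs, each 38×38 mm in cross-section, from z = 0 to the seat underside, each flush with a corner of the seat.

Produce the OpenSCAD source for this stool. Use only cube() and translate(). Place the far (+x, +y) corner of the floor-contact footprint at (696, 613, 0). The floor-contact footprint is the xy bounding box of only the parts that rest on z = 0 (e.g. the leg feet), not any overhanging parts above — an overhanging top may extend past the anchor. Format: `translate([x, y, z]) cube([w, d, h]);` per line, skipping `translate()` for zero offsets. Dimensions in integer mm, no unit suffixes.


translate([422, 292, 402]) cube([274, 321, 33]);
translate([422, 292, 0]) cube([38, 38, 402]);
translate([658, 292, 0]) cube([38, 38, 402]);
translate([422, 575, 0]) cube([38, 38, 402]);
translate([658, 575, 0]) cube([38, 38, 402]);


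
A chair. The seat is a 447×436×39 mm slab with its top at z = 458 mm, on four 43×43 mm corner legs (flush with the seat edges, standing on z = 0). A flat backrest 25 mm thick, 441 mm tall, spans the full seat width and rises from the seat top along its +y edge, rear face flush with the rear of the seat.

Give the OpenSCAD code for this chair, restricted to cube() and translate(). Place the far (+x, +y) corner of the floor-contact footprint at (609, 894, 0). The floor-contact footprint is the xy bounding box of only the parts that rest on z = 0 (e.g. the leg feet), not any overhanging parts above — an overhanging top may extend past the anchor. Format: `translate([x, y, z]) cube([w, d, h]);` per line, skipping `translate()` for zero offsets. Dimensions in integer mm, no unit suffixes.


// leg_h = 458 - 39 = 419
translate([162, 458, 419]) cube([447, 436, 39]);
translate([162, 458, 0]) cube([43, 43, 419]);
translate([566, 458, 0]) cube([43, 43, 419]);
translate([162, 851, 0]) cube([43, 43, 419]);
translate([566, 851, 0]) cube([43, 43, 419]);
translate([162, 869, 458]) cube([447, 25, 441]);


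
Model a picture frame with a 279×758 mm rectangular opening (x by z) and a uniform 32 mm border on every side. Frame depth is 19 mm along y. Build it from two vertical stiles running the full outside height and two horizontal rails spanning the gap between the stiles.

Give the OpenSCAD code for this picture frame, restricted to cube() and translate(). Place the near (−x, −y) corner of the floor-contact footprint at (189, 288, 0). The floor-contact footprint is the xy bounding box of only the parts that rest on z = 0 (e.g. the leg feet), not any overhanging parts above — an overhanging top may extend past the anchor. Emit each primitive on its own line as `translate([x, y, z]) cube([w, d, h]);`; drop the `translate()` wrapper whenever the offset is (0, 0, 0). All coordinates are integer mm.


translate([189, 288, 0]) cube([32, 19, 822]);
translate([500, 288, 0]) cube([32, 19, 822]);
translate([221, 288, 0]) cube([279, 19, 32]);
translate([221, 288, 790]) cube([279, 19, 32]);


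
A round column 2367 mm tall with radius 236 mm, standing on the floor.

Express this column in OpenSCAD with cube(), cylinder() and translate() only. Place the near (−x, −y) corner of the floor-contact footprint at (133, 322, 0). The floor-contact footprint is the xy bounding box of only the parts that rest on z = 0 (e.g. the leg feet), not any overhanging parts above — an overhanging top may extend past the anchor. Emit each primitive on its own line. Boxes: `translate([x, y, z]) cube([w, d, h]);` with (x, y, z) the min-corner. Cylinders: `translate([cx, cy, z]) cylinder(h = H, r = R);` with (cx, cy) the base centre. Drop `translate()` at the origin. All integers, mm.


translate([369, 558, 0]) cylinder(h = 2367, r = 236);


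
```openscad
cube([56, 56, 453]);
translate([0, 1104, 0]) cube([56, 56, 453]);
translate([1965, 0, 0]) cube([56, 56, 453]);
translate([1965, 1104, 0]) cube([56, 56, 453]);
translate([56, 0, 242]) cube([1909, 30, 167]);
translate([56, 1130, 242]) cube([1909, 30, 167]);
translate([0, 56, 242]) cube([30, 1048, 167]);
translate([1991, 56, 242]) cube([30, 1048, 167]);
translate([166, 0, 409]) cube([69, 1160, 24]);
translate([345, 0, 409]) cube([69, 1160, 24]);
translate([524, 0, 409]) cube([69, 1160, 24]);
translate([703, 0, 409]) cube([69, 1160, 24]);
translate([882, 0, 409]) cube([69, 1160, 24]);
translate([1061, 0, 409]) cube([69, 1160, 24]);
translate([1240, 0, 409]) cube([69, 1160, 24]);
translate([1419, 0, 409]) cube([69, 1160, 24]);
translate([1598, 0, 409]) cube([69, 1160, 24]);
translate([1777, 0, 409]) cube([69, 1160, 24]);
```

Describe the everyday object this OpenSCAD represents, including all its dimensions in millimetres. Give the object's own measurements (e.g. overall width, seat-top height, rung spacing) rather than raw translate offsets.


A bed frame 2021 mm long (x) by 1160 mm wide (y). Four 56×56 mm corner posts, 453 mm tall, at the corners of the footprint. Four rails of 30 mm thickness and 167 mm height run between adjacent posts with their undersides at z = 242 mm, their outer faces flush with the outside of the frame (the two x-running rails run between the posts' inner faces; the two y-running rails run between the posts' inner faces). 10 slats, each 69 mm wide (x) and 24 mm thick, lie across the top of the two x-running rails, running the full 1160 mm width of the frame in y; along x they sit between the end posts with a 110 mm gap after the −x posts and between neighbouring slats, leaving 119 mm before the +x posts.


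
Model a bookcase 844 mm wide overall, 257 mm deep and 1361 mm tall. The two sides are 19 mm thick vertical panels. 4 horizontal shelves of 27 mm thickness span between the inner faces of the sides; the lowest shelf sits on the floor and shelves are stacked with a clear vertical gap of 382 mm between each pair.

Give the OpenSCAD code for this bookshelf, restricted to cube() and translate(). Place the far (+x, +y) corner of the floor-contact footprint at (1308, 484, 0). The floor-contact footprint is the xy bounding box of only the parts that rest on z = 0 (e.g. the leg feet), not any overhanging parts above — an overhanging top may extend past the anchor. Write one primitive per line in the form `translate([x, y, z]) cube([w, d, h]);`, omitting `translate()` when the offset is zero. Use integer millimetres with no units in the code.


translate([464, 227, 0]) cube([19, 257, 1361]);
translate([1289, 227, 0]) cube([19, 257, 1361]);
translate([483, 227, 0]) cube([806, 257, 27]);
translate([483, 227, 409]) cube([806, 257, 27]);
translate([483, 227, 818]) cube([806, 257, 27]);
translate([483, 227, 1227]) cube([806, 257, 27]);


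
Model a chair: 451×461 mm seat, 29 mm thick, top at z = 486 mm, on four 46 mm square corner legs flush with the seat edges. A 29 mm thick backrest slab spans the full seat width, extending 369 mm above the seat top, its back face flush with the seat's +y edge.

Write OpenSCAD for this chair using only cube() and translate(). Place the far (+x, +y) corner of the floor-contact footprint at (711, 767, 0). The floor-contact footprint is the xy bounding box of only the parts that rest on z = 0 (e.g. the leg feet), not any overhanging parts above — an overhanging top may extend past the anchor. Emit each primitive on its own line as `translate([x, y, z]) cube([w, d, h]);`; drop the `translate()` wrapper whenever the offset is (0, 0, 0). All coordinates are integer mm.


translate([260, 306, 457]) cube([451, 461, 29]);
translate([260, 306, 0]) cube([46, 46, 457]);
translate([665, 306, 0]) cube([46, 46, 457]);
translate([260, 721, 0]) cube([46, 46, 457]);
translate([665, 721, 0]) cube([46, 46, 457]);
translate([260, 738, 486]) cube([451, 29, 369]);


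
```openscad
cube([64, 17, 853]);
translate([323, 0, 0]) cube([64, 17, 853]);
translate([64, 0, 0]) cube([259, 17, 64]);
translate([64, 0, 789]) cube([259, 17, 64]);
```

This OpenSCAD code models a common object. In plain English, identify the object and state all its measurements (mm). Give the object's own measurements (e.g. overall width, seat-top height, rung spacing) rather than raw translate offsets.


A rectangular picture frame lying in the x–z plane (depth along y). The opening is 259 mm wide (x) by 725 mm tall (z), surrounded by a border 64 mm wide on all four sides. The frame is 17 mm deep and is made of two full-height vertical stiles with two horizontal rails fitted between them.


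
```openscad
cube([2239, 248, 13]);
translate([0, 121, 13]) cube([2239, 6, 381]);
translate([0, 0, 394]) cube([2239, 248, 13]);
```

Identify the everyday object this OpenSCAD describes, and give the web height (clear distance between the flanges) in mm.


An I-beam. The web height is 381 mm.

Two wide flanges with a thin centred web — an I-beam. Overall 407 mm minus two 13 mm flanges gives a web of 407 − 2·13 = 381 mm.


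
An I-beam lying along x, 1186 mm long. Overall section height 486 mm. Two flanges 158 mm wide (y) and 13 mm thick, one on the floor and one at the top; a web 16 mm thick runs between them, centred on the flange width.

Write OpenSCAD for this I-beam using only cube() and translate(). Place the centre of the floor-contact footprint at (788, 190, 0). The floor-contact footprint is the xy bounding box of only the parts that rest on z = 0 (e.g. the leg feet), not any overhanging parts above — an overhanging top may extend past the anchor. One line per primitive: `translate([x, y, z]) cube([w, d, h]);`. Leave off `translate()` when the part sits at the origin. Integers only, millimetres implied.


translate([195, 111, 0]) cube([1186, 158, 13]);
translate([195, 182, 13]) cube([1186, 16, 460]);
translate([195, 111, 473]) cube([1186, 158, 13]);


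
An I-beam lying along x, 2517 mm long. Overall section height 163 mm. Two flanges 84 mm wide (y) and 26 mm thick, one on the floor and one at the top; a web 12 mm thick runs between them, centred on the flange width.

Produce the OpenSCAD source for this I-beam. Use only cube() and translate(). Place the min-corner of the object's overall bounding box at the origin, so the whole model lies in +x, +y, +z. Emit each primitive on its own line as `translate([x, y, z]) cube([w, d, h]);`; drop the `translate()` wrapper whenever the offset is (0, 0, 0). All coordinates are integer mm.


cube([2517, 84, 26]);
translate([0, 36, 26]) cube([2517, 12, 111]);
translate([0, 0, 137]) cube([2517, 84, 26]);


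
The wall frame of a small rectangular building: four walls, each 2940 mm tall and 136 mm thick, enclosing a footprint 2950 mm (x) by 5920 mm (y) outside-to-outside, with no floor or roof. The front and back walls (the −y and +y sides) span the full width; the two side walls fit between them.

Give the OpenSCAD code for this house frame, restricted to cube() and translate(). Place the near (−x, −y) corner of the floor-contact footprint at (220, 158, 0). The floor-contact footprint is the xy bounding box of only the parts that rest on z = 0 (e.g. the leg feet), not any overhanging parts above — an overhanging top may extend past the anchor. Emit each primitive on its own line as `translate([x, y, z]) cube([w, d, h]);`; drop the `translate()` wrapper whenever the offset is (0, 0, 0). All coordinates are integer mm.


translate([220, 158, 0]) cube([2950, 136, 2940]);
translate([220, 5942, 0]) cube([2950, 136, 2940]);
translate([220, 294, 0]) cube([136, 5648, 2940]);
translate([3034, 294, 0]) cube([136, 5648, 2940]);


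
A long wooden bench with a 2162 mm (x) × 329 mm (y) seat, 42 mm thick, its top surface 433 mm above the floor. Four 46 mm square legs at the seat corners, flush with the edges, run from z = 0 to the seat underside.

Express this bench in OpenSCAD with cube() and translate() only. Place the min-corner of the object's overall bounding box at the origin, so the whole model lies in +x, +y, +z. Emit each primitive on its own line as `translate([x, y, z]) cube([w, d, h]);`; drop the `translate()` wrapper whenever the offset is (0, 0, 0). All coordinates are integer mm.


// leg_h = 433 − 42 = 391
translate([0, 0, 391]) cube([2162, 329, 42]);
cube([46, 46, 391]);
translate([0, 283, 0]) cube([46, 46, 391]);
translate([2116, 0, 0]) cube([46, 46, 391]);
translate([2116, 283, 0]) cube([46, 46, 391]);


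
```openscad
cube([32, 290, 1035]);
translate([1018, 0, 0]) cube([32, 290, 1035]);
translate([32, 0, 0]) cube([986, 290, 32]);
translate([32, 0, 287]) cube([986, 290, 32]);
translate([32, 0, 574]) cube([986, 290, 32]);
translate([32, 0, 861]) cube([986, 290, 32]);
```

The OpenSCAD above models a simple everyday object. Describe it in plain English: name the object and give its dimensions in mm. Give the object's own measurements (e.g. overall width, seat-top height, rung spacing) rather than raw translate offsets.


An open bookshelf. Two side panels, each 32 mm thick, 290 mm deep and 1035 mm tall, stand 1050 mm apart (outside-to-outside). Between them sit 4 shelves, each 32 mm thick and 290 mm deep, spanning the full gap between the sides. The bottom shelf rests on the floor (its underside at z = 0) and the clear gap between one shelf's top and the next shelf's underside is 255 mm.


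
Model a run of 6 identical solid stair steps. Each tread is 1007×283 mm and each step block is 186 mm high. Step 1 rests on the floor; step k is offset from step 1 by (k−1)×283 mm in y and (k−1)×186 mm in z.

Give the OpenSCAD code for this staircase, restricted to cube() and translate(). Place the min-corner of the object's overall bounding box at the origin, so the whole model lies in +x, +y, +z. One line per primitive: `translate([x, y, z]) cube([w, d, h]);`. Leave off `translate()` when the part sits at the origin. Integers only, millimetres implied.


cube([1007, 283, 186]);
translate([0, 283, 186]) cube([1007, 283, 186]);
translate([0, 566, 372]) cube([1007, 283, 186]);
translate([0, 849, 558]) cube([1007, 283, 186]);
translate([0, 1132, 744]) cube([1007, 283, 186]);
translate([0, 1415, 930]) cube([1007, 283, 186]);


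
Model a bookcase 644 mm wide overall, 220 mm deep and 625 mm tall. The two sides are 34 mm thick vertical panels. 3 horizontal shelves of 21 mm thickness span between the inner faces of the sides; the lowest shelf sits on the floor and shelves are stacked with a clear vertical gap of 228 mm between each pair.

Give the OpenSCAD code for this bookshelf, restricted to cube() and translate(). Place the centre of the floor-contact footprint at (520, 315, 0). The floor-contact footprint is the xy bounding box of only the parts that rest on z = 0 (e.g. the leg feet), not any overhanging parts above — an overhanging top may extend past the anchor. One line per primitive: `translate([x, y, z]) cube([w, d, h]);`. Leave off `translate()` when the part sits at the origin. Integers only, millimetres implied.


translate([198, 205, 0]) cube([34, 220, 625]);
translate([808, 205, 0]) cube([34, 220, 625]);
translate([232, 205, 0]) cube([576, 220, 21]);
translate([232, 205, 249]) cube([576, 220, 21]);
translate([232, 205, 498]) cube([576, 220, 21]);


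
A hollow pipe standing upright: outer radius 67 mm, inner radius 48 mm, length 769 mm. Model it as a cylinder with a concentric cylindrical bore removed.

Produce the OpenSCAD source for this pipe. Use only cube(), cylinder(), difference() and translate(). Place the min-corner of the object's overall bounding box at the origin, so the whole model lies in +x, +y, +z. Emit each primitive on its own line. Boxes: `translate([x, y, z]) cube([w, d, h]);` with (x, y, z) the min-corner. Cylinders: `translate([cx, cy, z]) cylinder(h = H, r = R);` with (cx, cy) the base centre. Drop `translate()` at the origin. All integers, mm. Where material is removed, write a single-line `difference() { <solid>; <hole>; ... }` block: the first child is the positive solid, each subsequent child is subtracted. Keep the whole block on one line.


difference() { translate([67, 67, 0]) cylinder(h = 769, r = 67); translate([67, 67, 0]) cylinder(h = 769, r = 48); }


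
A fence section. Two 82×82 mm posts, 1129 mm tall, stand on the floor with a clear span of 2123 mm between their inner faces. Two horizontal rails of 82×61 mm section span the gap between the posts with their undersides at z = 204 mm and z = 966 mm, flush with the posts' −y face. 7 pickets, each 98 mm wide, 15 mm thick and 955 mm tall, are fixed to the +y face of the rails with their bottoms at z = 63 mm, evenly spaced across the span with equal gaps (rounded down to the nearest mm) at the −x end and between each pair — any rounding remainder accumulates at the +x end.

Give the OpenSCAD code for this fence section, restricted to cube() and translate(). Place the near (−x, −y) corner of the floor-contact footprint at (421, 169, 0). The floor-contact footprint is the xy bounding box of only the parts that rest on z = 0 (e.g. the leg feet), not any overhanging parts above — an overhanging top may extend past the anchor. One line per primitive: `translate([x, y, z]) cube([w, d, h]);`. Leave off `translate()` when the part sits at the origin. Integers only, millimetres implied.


translate([421, 169, 0]) cube([82, 82, 1129]);
translate([2626, 169, 0]) cube([82, 82, 1129]);
translate([503, 169, 204]) cube([2123, 82, 61]);
translate([503, 169, 966]) cube([2123, 82, 61]);
translate([682, 251, 63]) cube([98, 15, 955]);
translate([959, 251, 63]) cube([98, 15, 955]);
translate([1236, 251, 63]) cube([98, 15, 955]);
translate([1513, 251, 63]) cube([98, 15, 955]);
translate([1790, 251, 63]) cube([98, 15, 955]);
translate([2067, 251, 63]) cube([98, 15, 955]);
translate([2344, 251, 63]) cube([98, 15, 955]);


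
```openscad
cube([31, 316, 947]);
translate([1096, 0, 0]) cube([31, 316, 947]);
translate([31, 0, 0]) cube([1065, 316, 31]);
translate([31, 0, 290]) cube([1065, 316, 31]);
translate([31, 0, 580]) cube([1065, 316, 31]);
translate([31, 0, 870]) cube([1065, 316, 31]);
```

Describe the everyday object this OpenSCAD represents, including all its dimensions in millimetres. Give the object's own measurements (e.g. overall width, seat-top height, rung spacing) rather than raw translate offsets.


An open bookshelf. Two side panels, each 31 mm thick, 316 mm deep and 947 mm tall, stand 1127 mm apart (outside-to-outside). Between them sit 4 shelves, each 31 mm thick and 316 mm deep, spanning the full gap between the sides. The bottom shelf rests on the floor (its underside at z = 0) and the clear gap between one shelf's top and the next shelf's underside is 259 mm.


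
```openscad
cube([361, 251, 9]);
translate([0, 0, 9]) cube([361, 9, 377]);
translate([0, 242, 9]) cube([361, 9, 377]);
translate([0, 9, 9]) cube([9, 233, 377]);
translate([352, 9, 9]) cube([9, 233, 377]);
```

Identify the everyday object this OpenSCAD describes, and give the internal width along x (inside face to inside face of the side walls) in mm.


An open box. The internal width is 343 mm.

A 361×251 base slab with four walls standing on it — an open box. The base is 361 mm wide and the walls are 9 mm thick, so the internal width is 361 − 2 × 9 = 343 mm.


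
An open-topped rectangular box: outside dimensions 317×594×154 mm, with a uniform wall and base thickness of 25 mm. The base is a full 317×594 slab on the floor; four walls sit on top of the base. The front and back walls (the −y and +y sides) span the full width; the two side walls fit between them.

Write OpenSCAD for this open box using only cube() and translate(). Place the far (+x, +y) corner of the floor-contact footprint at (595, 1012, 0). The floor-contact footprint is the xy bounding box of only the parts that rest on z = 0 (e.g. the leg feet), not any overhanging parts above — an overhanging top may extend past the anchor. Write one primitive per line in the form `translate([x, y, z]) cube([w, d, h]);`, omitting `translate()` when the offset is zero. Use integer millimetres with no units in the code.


translate([278, 418, 0]) cube([317, 594, 25]);
translate([278, 418, 25]) cube([317, 25, 129]);
translate([278, 987, 25]) cube([317, 25, 129]);
translate([278, 443, 25]) cube([25, 544, 129]);
translate([570, 443, 25]) cube([25, 544, 129]);


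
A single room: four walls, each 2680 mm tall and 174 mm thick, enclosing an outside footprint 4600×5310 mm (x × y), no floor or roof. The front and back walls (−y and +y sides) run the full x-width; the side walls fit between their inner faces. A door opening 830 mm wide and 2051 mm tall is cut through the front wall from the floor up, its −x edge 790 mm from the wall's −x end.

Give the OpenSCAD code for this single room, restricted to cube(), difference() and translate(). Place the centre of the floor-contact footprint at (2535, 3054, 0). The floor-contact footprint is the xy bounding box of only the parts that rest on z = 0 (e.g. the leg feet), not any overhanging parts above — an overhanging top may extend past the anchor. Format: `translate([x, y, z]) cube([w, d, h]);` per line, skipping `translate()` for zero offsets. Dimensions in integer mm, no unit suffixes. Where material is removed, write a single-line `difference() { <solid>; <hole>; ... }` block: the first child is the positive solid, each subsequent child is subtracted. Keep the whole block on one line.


difference() { translate([235, 399, 0]) cube([4600, 174, 2680]); translate([1025, 399, 0]) cube([830, 174, 2051]); }
translate([235, 5535, 0]) cube([4600, 174, 2680]);
translate([235, 573, 0]) cube([174, 4962, 2680]);
translate([4661, 573, 0]) cube([174, 4962, 2680]);


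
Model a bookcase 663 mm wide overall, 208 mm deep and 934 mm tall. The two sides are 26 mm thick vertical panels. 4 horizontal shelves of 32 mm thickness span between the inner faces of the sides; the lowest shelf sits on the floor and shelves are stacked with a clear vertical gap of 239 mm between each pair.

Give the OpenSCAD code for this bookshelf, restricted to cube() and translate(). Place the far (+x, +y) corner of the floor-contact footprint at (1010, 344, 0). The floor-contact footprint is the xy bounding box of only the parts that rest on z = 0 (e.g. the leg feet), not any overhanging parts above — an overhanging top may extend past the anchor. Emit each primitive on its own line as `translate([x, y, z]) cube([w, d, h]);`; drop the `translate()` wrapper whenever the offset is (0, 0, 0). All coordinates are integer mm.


translate([347, 136, 0]) cube([26, 208, 934]);
translate([984, 136, 0]) cube([26, 208, 934]);
translate([373, 136, 0]) cube([611, 208, 32]);
translate([373, 136, 271]) cube([611, 208, 32]);
translate([373, 136, 542]) cube([611, 208, 32]);
translate([373, 136, 813]) cube([611, 208, 32]);
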